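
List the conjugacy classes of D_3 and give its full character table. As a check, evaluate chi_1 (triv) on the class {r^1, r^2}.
Conjugacy classes: {e} of size 1, {r^1, r^2} of size 2, {s, sr, ..., sr^2} of size 3.
Character table:
  irrep \ class              {e} (size 1)  {r^1, r^2} (size 2)  {s, sr, ..., sr^2} (size 3)
  chi_1 (triv)               1             1                    1                          
  chi_2 (sign: r->1, s->-1)  1             1                    -1                         
  chi_3 (2d, j=1)            2             -1                   0                          

Spot check: chi_1 (triv) on {r^1, r^2} = 1.

Argument: D_3 has order 2*3 = 6 with 3 conjugacy classes, hence 3 irreducibles. Sum of squared dims 1 + 1 + 4 = 6 = |G|. Linear characters come from the abelianisation; the 2-dimensional irreps have character r^k -> 2*cos(2*pi*j*k/3), reflections -> 0.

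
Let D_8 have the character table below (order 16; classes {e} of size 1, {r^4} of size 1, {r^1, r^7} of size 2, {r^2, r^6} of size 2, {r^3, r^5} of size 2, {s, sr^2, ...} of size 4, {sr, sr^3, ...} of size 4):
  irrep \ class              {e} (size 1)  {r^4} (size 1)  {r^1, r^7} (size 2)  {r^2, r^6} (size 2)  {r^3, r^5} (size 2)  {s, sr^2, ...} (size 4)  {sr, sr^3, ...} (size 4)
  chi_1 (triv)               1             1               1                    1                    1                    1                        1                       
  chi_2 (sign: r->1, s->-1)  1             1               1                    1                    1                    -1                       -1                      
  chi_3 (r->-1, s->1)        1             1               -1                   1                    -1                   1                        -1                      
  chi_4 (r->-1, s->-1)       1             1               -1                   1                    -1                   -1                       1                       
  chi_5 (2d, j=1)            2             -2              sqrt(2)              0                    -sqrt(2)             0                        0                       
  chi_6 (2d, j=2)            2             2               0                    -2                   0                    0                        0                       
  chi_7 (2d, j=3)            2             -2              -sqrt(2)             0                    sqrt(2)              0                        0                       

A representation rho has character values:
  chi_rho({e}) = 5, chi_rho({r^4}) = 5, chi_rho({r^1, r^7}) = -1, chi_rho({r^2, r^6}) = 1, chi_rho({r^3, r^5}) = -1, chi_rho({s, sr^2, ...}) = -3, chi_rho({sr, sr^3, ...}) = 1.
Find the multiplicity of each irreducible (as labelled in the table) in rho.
Multiplicities: chi_1: 0, chi_2: 1, chi_3: 0, chi_4: 2, chi_5: 0, chi_6: 1, chi_7: 0.

Details: Use <chi_rho, chi> = (1/|G|) sum_C |C| * chi_rho(C) * conj(chi(C)) with |G| = 16 for each irreducible chi in the table:
  <chi_rho, chi_1> = (1/16)[1*(5)*conj(1) + 1*(5)*conj(1) + 2*(-1)*conj(1) + 2*(1)*conj(1) + 2*(-1)*conj(1) + 4*(-3)*conj(1) + 4*(1)*conj(1)]
      = (1/16)[(5) + (5) + (-2) + (2) + (-2) + (-12) + (4)] = 0/16 = 0
  <chi_rho, chi_2> = (1/16)[1*(5)*conj(1) + 1*(5)*conj(1) + 2*(-1)*conj(1) + 2*(1)*conj(1) + 2*(-1)*conj(1) + 4*(-3)*conj(-1) + 4*(1)*conj(-1)]
      = (1/16)[(5) + (5) + (-2) + (2) + (-2) + (12) + (-4)] = 16/16 = 1
  <chi_rho, chi_3> = (1/16)[1*(5)*conj(1) + 1*(5)*conj(1) + 2*(-1)*conj(-1) + 2*(1)*conj(1) + 2*(-1)*conj(-1) + 4*(-3)*conj(1) + 4*(1)*conj(-1)]
      = (1/16)[(5) + (5) + (2) + (2) + (2) + (-12) + (-4)] = 0/16 = 0
  <chi_rho, chi_4> = (1/16)[1*(5)*conj(1) + 1*(5)*conj(1) + 2*(-1)*conj(-1) + 2*(1)*conj(1) + 2*(-1)*conj(-1) + 4*(-3)*conj(-1) + 4*(1)*conj(1)]
      = (1/16)[(5) + (5) + (2) + (2) + (2) + (12) + (4)] = 32/16 = 2
  <chi_rho, chi_5> = (1/16)[1*(5)*conj(2) + 1*(5)*conj(-2) + 2*(-1)*conj(sqrt(2)) + 2*(1)*conj(0) + 2*(-1)*conj(-sqrt(2)) + 4*(-3)*conj(0) + 4*(1)*conj(0)]
      = (1/16)[(10) + (-10) + (-2*sqrt(2)) + (0) + (2*sqrt(2)) + (0) + (0)] = 0/16 = 0
  <chi_rho, chi_6> = (1/16)[1*(5)*conj(2) + 1*(5)*conj(2) + 2*(-1)*conj(0) + 2*(1)*conj(-2) + 2*(-1)*conj(0) + 4*(-3)*conj(0) + 4*(1)*conj(0)]
      = (1/16)[(10) + (10) + (0) + (-4) + (0) + (0) + (0)] = 16/16 = 1
  <chi_rho, chi_7> = (1/16)[1*(5)*conj(2) + 1*(5)*conj(-2) + 2*(-1)*conj(-sqrt(2)) + 2*(1)*conj(0) + 2*(-1)*conj(sqrt(2)) + 4*(-3)*conj(0) + 4*(1)*conj(0)]
      = (1/16)[(10) + (-10) + (2*sqrt(2)) + (0) + (-2*sqrt(2)) + (0) + (0)] = 0/16 = 0
Dimension check: dim(rho) = sum (mult * dim) = 0*1 + 1*1 + 0*1 + 2*1 + 0*2 + 1*2 + 0*2 = 5 = chi_rho(e) = 5.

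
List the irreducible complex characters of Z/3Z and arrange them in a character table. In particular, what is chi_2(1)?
Character table of Z/3Z (irreps indexed chi_0,...,chi_2 with chi_k(m) = zeta_3^(k*m), zeta_3 = exp(2*pi*i/3)):
  irrep \ class  {0} (size 1)  {1} (size 1)    {2} (size 1)  
  chi_0          1             1               1             
  chi_1          1             exp(2*I*pi/3)   exp(-2*I*pi/3)
  chi_2          1             exp(-2*I*pi/3)  exp(2*I*pi/3) 

Spot check: chi_2(1) = zeta_3^(2*1) = zeta_3^2 = exp(-2*I*pi/3).

Justification: Z/3Z is abelian, so all 3 irreducible complex representations are 1-dimensional. They are given by chi_k(m) = zeta_3^(k*m) for k = 0,...,2. Row orthogonality: sum_m chi_k(m) conj(chi_l(m)) = 3 * [k = l].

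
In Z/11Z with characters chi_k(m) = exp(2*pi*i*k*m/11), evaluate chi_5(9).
chi_5(9) = zeta_11^45 = exp(2*I*pi/11)

Proof sketch: chi_5(9) = zeta_11^(5*9) = zeta_11^45. Since zeta_11^11 = 1, this equals zeta_11^1 = exp(2*pi*i*1/11) = exp(2*I*pi/11).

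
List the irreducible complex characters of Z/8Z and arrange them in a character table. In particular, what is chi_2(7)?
Character table of Z/8Z (irreps indexed chi_0,...,chi_7 with chi_k(m) = zeta_8^(k*m), zeta_8 = exp(2*pi*i/8)):
  irrep \ class  {0} (size 1)  {1} (size 1)    {2} (size 1)  {3} (size 1)    {4} (size 1)  {5} (size 1)    {6} (size 1)  {7} (size 1)  
  chi_0          1             1               1             1               1             1               1             1             
  chi_1          1             exp(I*pi/4)     I             exp(3*I*pi/4)   -1            exp(-3*I*pi/4)  -I            exp(-I*pi/4)  
  chi_2          1             I               -1            -I              1             I               -1            -I            
  chi_3          1             exp(3*I*pi/4)   -I            exp(I*pi/4)     -1            exp(-I*pi/4)    I             exp(-3*I*pi/4)
  chi_4          1             -1              1             -1              1             -1              1             -1            
  chi_5          1             exp(-3*I*pi/4)  I             exp(-I*pi/4)    -1            exp(I*pi/4)     -I            exp(3*I*pi/4) 
  chi_6          1             -I              -1            I               1             -I              -1            I             
  chi_7          1             exp(-I*pi/4)    -I            exp(-3*I*pi/4)  -1            exp(3*I*pi/4)   I             exp(I*pi/4)   

Spot check: chi_2(7) = zeta_8^(2*7) = zeta_8^14 = -I.

Reasoning: Z/8Z is abelian, so all 8 irreducible complex representations are 1-dimensional. They are given by chi_k(m) = zeta_8^(k*m) for k = 0,...,7. Row orthogonality: sum_m chi_k(m) conj(chi_l(m)) = 8 * [k = l].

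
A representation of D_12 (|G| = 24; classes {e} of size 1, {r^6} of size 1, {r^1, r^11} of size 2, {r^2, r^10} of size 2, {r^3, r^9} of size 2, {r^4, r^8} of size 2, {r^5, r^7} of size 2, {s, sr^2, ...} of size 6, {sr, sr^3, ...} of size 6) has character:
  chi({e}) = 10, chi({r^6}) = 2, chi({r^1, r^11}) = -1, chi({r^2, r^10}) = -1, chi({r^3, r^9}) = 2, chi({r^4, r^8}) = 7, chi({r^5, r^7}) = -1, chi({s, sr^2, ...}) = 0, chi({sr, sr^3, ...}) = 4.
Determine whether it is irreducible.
Not irreducible (reducible): <chi, chi> = 13 > 1.

Justification: <chi, chi> = (1/|G|) sum_C |C| * |chi(C)|^2 = (1/24)[1*|10|^2 + 1*|2|^2 + 2*|-1|^2 + 2*|-1|^2 + 2*|2|^2 + 2*|7|^2 + 2*|-1|^2 + 6*|0|^2 + 6*|4|^2]
  = (1/24)[(100) + (4) + (2) + (2) + (8) + (98) + (2) + (0) + (96)] = 312/24 = 13.
A character is irreducible iff <chi, chi> = 1, so this representation is reducible.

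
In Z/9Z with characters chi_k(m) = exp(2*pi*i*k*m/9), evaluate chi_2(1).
chi_2(1) = zeta_9^2 = exp(4*I*pi/9)

Solution. chi_2(1) = zeta_9^(2*1) = zeta_9^2. Since zeta_9^9 = 1, this equals zeta_9^2 = exp(2*pi*i*2/9) = exp(4*I*pi/9).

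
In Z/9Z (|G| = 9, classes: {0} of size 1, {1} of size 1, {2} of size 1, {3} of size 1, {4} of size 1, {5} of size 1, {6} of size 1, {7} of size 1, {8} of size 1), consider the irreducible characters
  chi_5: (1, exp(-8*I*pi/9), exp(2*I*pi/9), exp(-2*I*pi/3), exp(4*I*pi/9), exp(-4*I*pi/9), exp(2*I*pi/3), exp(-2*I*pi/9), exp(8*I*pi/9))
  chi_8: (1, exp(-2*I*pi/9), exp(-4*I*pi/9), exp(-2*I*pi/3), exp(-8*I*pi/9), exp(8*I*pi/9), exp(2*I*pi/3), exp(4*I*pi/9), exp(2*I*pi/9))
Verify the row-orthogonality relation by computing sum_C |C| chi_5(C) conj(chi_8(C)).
Sum = 0; so <chi_5, chi_8> = 0 (distinct irreducibles are orthogonal).

Solution. Compute term by term over conjugacy classes (|C| * chi_5(C) * conj(chi_8(C))):
  1*(1)*conj(1) + 1*(exp(-8*I*pi/9))*conj(exp(-2*I*pi/9)) + 1*(exp(2*I*pi/9))*conj(exp(-4*I*pi/9)) + 1*(exp(-2*I*pi/3))*conj(exp(-2*I*pi/3)) + 1*(exp(4*I*pi/9))*conj(exp(-8*I*pi/9)) + 1*(exp(-4*I*pi/9))*conj(exp(8*I*pi/9)) + 1*(exp(2*I*pi/3))*conj(exp(2*I*pi/3)) + 1*(exp(-2*I*pi/9))*conj(exp(4*I*pi/9)) + 1*(exp(8*I*pi/9))*conj(exp(2*I*pi/9))
  = (1) + (exp(-2*I*pi/3)) + (exp(2*I*pi/3)) + (1) + (exp(-2*I*pi/3)) + (exp(2*I*pi/3)) + (1) + (exp(-2*I*pi/3)) + (exp(2*I*pi/3))
  = 0.
(Exp terms are combined using exp(i*s)*conj(exp(i*t)) = exp(i*(s-t)), and sums of them are collapsed using the identity that for every m > 1 the m distinct m-th roots of unity sum to 0, e.g. 1 + exp(2*I*pi/3) + exp(-2*I*pi/3) = 0.)
Dividing by |G| = 9 gives 0/9 = 0, matching the row-orthogonality relation <chi_5, chi_8> = [chi_5 = chi_8].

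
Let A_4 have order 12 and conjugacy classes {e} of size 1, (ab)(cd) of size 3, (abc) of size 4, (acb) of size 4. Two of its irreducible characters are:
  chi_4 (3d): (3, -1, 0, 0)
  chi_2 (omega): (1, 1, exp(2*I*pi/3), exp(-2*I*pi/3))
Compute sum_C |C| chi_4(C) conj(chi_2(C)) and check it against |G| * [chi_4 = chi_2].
Sum = 0; so <chi_4, chi_2> = 0 (distinct irreducibles are orthogonal).

Working: Compute term by term over conjugacy classes (|C| * chi_4(C) * conj(chi_2(C))):
  1*(3)*conj(1) + 3*(-1)*conj(1) + 4*(0)*conj(exp(2*I*pi/3)) + 4*(0)*conj(exp(-2*I*pi/3))
  = (3) + (-3) + (0) + (0)
  = 0.
(Exp terms are combined using exp(i*s)*conj(exp(i*t)) = exp(i*(s-t)), and sums of them are collapsed using the identity that for every m > 1 the m distinct m-th roots of unity sum to 0, e.g. 1 + exp(2*I*pi/3) + exp(-2*I*pi/3) = 0.)
Dividing by |G| = 12 gives 0/12 = 0, matching the row-orthogonality relation <chi_4, chi_2> = [chi_4 = chi_2].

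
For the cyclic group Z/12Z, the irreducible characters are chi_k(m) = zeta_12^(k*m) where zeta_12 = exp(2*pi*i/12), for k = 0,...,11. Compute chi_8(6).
chi_8(6) = zeta_12^48 = 1

Justification: chi_8(6) = zeta_12^(8*6) = zeta_12^48. Since zeta_12^12 = 1, this equals zeta_12^0 = exp(2*pi*i*0/12) = 1.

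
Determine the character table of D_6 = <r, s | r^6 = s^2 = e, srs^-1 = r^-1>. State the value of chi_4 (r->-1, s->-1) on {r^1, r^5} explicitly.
Conjugacy classes: {e} of size 1, {r^3} of size 1, {r^1, r^5} of size 2, {r^2, r^4} of size 2, {s, sr^2, ...} of size 3, {sr, sr^3, ...} of size 3.
Character table:
  irrep \ class              {e} (size 1)  {r^3} (size 1)  {r^1, r^5} (size 2)  {r^2, r^4} (size 2)  {s, sr^2, ...} (size 3)  {sr, sr^3, ...} (size 3)
  chi_1 (triv)               1             1               1                    1                    1                        1                       
  chi_2 (sign: r->1, s->-1)  1             1               1                    1                    -1                       -1                      
  chi_3 (r->-1, s->1)        1             -1              -1                   1                    1                        -1                      
  chi_4 (r->-1, s->-1)       1             -1              -1                   1                    -1                       1                       
  chi_5 (2d, j=1)            2             -2              1                    -1                   0                        0                       
  chi_6 (2d, j=2)            2             2               -1                   -1                   0                        0                       

Spot check: chi_4 (r->-1, s->-1) on {r^1, r^5} = -1.

Working: D_6 has order 2*6 = 12 with 6 conjugacy classes, hence 6 irreducibles. Sum of squared dims 1 + 1 + 1 + 1 + 4 + 4 = 12 = |G|. Linear characters come from the abelianisation; the 2-dimensional irreps have character r^k -> 2*cos(2*pi*j*k/6), reflections -> 0.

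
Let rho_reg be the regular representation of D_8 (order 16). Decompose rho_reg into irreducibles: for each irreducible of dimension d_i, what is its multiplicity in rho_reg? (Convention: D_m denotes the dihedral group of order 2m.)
Each irreducible V_i of dimension d_i appears with multiplicity d_i, i.e. rho_reg = (direct sum over all irreducibles V_i) d_i V_i. The irreducible dimensions for D_8 are 1, 1, 1, 1, 2, 2, 2: 4 irreducibles of dimension 1, each with multiplicity 1; 3 irreducibles of dimension 2, each with multiplicity 2. Total dimension 4*1*1 + 3*2*2 = 16 = |G|.

Derivation: General theorem: in the regular representation of a finite group G, each irreducible appears with multiplicity equal to its dimension. Check: dim(rho_reg) = sum d_i^2 = 1 + 1 + 1 + 1 + 4 + 4 + 4 = 16 = |G|.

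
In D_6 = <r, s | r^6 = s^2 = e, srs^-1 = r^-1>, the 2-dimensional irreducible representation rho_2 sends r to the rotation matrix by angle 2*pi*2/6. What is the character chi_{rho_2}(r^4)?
chi_{rho_2}(r^4) = 2*cos(2*pi*2*4/6) = -1

Explanation: rho_2(r^4) is rotation by angle 2*pi*2*4/6, whose trace is 2*cos(2*pi*2*4/6) = -1.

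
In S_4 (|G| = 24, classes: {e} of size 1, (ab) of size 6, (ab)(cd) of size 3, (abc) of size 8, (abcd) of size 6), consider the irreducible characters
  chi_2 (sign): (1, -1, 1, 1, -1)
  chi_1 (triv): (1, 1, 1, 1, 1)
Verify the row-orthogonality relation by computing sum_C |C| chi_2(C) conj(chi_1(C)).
Sum = 0; so <chi_2, chi_1> = 0 (distinct irreducibles are orthogonal).

Proof sketch: Compute term by term over conjugacy classes (|C| * chi_2(C) * conj(chi_1(C))):
  1*(1)*conj(1) + 6*(-1)*conj(1) + 3*(1)*conj(1) + 8*(1)*conj(1) + 6*(-1)*conj(1)
  = (1) + (-6) + (3) + (8) + (-6)
  = 0.
Dividing by |G| = 24 gives 0/24 = 0, matching the row-orthogonality relation <chi_2, chi_1> = [chi_2 = chi_1].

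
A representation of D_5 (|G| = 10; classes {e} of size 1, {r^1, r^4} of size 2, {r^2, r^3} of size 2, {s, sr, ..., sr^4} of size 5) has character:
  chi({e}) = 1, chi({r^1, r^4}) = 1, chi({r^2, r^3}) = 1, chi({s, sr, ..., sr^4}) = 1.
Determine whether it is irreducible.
Irreducible: <chi, chi> = 1.

Reasoning: <chi, chi> = (1/|G|) sum_C |C| * |chi(C)|^2 = (1/10)[1*|1|^2 + 2*|1|^2 + 2*|1|^2 + 5*|1|^2]
  = (1/10)[(1) + (2) + (2) + (5)] = 10/10 = 1.
A character is irreducible iff <chi, chi> = 1, so this representation is irreducible.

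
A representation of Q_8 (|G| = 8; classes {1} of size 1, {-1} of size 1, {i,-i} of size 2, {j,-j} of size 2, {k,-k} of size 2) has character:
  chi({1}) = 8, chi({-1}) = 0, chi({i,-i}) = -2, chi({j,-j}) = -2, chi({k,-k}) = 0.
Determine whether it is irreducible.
Not irreducible (reducible): <chi, chi> = 10 > 1.

Solution. <chi, chi> = (1/|G|) sum_C |C| * |chi(C)|^2 = (1/8)[1*|8|^2 + 1*|0|^2 + 2*|-2|^2 + 2*|-2|^2 + 2*|0|^2]
  = (1/8)[(64) + (0) + (8) + (8) + (0)] = 80/8 = 10.
A character is irreducible iff <chi, chi> = 1, so this representation is reducible.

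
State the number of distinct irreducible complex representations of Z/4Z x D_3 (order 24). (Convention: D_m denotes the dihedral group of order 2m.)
12

Working: The number of irreducible complex representations of a finite group equals its number of conjugacy classes. For a direct product, #classes(G x H) = #classes(G) * #classes(H). Z/4Z has 4 classes (abelian), D_3 has 3 classes, so 4 * 3 = 12, so Z/4Z x D_3 (order 24) has exactly 12 irreducible complex representations.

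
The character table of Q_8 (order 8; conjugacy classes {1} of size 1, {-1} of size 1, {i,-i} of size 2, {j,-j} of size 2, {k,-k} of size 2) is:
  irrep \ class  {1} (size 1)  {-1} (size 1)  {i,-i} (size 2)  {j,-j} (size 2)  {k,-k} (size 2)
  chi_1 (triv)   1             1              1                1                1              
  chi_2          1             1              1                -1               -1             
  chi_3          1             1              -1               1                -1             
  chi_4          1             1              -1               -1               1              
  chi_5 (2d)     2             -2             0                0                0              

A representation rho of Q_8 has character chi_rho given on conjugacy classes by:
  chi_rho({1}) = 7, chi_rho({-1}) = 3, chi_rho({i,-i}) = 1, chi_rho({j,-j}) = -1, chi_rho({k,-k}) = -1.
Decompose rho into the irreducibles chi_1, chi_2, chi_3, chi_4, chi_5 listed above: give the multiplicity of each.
Multiplicities: chi_1: 1, chi_2: 2, chi_3: 1, chi_4: 1, chi_5: 1.

Derivation: Use <chi_rho, chi> = (1/|G|) sum_C |C| * chi_rho(C) * conj(chi(C)) with |G| = 8 for each irreducible chi in the table:
  <chi_rho, chi_1> = (1/8)[1*(7)*conj(1) + 1*(3)*conj(1) + 2*(1)*conj(1) + 2*(-1)*conj(1) + 2*(-1)*conj(1)]
      = (1/8)[(7) + (3) + (2) + (-2) + (-2)] = 8/8 = 1
  <chi_rho, chi_2> = (1/8)[1*(7)*conj(1) + 1*(3)*conj(1) + 2*(1)*conj(1) + 2*(-1)*conj(-1) + 2*(-1)*conj(-1)]
      = (1/8)[(7) + (3) + (2) + (2) + (2)] = 16/8 = 2
  <chi_rho, chi_3> = (1/8)[1*(7)*conj(1) + 1*(3)*conj(1) + 2*(1)*conj(-1) + 2*(-1)*conj(1) + 2*(-1)*conj(-1)]
      = (1/8)[(7) + (3) + (-2) + (-2) + (2)] = 8/8 = 1
  <chi_rho, chi_4> = (1/8)[1*(7)*conj(1) + 1*(3)*conj(1) + 2*(1)*conj(-1) + 2*(-1)*conj(-1) + 2*(-1)*conj(1)]
      = (1/8)[(7) + (3) + (-2) + (2) + (-2)] = 8/8 = 1
  <chi_rho, chi_5> = (1/8)[1*(7)*conj(2) + 1*(3)*conj(-2) + 2*(1)*conj(0) + 2*(-1)*conj(0) + 2*(-1)*conj(0)]
      = (1/8)[(14) + (-6) + (0) + (0) + (0)] = 8/8 = 1
Dimension check: dim(rho) = sum (mult * dim) = 1*1 + 2*1 + 1*1 + 1*1 + 1*2 = 7 = chi_rho(e) = 7.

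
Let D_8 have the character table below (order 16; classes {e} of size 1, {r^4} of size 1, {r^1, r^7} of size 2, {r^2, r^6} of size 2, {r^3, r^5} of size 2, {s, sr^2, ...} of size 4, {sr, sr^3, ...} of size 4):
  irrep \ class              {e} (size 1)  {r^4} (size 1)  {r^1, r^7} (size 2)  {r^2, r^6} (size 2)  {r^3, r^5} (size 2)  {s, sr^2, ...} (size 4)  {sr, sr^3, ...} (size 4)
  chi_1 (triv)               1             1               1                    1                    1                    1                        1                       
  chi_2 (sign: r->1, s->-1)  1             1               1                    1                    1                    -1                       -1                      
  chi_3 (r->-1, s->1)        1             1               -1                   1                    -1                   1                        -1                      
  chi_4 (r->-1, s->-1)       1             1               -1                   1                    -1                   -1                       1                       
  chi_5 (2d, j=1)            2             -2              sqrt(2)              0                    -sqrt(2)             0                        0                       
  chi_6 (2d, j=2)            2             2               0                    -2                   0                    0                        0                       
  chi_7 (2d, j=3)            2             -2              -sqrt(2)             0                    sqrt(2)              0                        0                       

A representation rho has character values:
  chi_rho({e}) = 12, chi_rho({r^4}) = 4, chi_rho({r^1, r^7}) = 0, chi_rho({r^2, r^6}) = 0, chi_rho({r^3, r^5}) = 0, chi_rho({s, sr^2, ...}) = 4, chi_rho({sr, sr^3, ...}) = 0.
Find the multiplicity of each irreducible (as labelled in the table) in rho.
Multiplicities: chi_1: 2, chi_2: 0, chi_3: 2, chi_4: 0, chi_5: 1, chi_6: 2, chi_7: 1.

Details: Use <chi_rho, chi> = (1/|G|) sum_C |C| * chi_rho(C) * conj(chi(C)) with |G| = 16 for each irreducible chi in the table:
  <chi_rho, chi_1> = (1/16)[1*(12)*conj(1) + 1*(4)*conj(1) + 2*(0)*conj(1) + 2*(0)*conj(1) + 2*(0)*conj(1) + 4*(4)*conj(1) + 4*(0)*conj(1)]
      = (1/16)[(12) + (4) + (0) + (0) + (0) + (16) + (0)] = 32/16 = 2
  <chi_rho, chi_2> = (1/16)[1*(12)*conj(1) + 1*(4)*conj(1) + 2*(0)*conj(1) + 2*(0)*conj(1) + 2*(0)*conj(1) + 4*(4)*conj(-1) + 4*(0)*conj(-1)]
      = (1/16)[(12) + (4) + (0) + (0) + (0) + (-16) + (0)] = 0/16 = 0
  <chi_rho, chi_3> = (1/16)[1*(12)*conj(1) + 1*(4)*conj(1) + 2*(0)*conj(-1) + 2*(0)*conj(1) + 2*(0)*conj(-1) + 4*(4)*conj(1) + 4*(0)*conj(-1)]
      = (1/16)[(12) + (4) + (0) + (0) + (0) + (16) + (0)] = 32/16 = 2
  <chi_rho, chi_4> = (1/16)[1*(12)*conj(1) + 1*(4)*conj(1) + 2*(0)*conj(-1) + 2*(0)*conj(1) + 2*(0)*conj(-1) + 4*(4)*conj(-1) + 4*(0)*conj(1)]
      = (1/16)[(12) + (4) + (0) + (0) + (0) + (-16) + (0)] = 0/16 = 0
  <chi_rho, chi_5> = (1/16)[1*(12)*conj(2) + 1*(4)*conj(-2) + 2*(0)*conj(sqrt(2)) + 2*(0)*conj(0) + 2*(0)*conj(-sqrt(2)) + 4*(4)*conj(0) + 4*(0)*conj(0)]
      = (1/16)[(24) + (-8) + (0) + (0) + (0) + (0) + (0)] = 16/16 = 1
  <chi_rho, chi_6> = (1/16)[1*(12)*conj(2) + 1*(4)*conj(2) + 2*(0)*conj(0) + 2*(0)*conj(-2) + 2*(0)*conj(0) + 4*(4)*conj(0) + 4*(0)*conj(0)]
      = (1/16)[(24) + (8) + (0) + (0) + (0) + (0) + (0)] = 32/16 = 2
  <chi_rho, chi_7> = (1/16)[1*(12)*conj(2) + 1*(4)*conj(-2) + 2*(0)*conj(-sqrt(2)) + 2*(0)*conj(0) + 2*(0)*conj(sqrt(2)) + 4*(4)*conj(0) + 4*(0)*conj(0)]
      = (1/16)[(24) + (-8) + (0) + (0) + (0) + (0) + (0)] = 16/16 = 1
Dimension check: dim(rho) = sum (mult * dim) = 2*1 + 0*1 + 2*1 + 0*1 + 1*2 + 2*2 + 1*2 = 12 = chi_rho(e) = 12.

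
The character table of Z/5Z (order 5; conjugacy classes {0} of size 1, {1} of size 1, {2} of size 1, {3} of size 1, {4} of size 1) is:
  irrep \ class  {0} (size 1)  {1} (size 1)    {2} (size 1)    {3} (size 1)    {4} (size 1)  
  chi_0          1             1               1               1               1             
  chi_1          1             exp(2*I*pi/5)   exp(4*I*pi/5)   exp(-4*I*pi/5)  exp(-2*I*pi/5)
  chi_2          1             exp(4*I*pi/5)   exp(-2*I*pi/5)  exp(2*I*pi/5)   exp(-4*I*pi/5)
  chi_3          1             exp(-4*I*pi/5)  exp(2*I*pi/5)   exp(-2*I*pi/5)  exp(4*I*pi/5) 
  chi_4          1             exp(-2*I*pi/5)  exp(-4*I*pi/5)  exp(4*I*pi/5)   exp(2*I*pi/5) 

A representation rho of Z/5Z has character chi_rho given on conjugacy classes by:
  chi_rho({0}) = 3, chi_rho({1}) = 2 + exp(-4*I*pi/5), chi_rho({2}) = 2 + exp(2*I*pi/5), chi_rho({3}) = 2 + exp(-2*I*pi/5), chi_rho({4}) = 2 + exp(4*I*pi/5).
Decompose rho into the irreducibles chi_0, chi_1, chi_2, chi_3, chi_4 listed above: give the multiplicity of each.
Multiplicities: chi_0: 2, chi_1: 0, chi_2: 0, chi_3: 1, chi_4: 0.

Working: Use <chi_rho, chi> = (1/|G|) sum_C |C| * chi_rho(C) * conj(chi(C)) with |G| = 5 for each irreducible chi in the table:
  <chi_rho, chi_0> = (1/5)[1*(3)*conj(1) + 1*(2 + exp(-4*I*pi/5))*conj(1) + 1*(2 + exp(2*I*pi/5))*conj(1) + 1*(2 + exp(-2*I*pi/5))*conj(1) + 1*(2 + exp(4*I*pi/5))*conj(1)]
      = (1/5)[(3) + (2 + exp(-4*I*pi/5)) + (2 + exp(2*I*pi/5)) + (2 + exp(-2*I*pi/5)) + (2 + exp(4*I*pi/5))] = 10/5 = 2
  <chi_rho, chi_1> = (1/5)[1*(3)*conj(1) + 1*(2 + exp(-4*I*pi/5))*conj(exp(2*I*pi/5)) + 1*(2 + exp(2*I*pi/5))*conj(exp(4*I*pi/5)) + 1*(2 + exp(-2*I*pi/5))*conj(exp(-4*I*pi/5)) + 1*(2 + exp(4*I*pi/5))*conj(exp(-2*I*pi/5))]
      = (1/5)[(3) + (2*exp(-2*I*pi/5) + exp(4*I*pi/5)) + (2*exp(-4*I*pi/5) + exp(-2*I*pi/5)) + (exp(2*I*pi/5) + 2*exp(4*I*pi/5)) + (exp(-4*I*pi/5) + 2*exp(2*I*pi/5))] = 0/5 = 0
  <chi_rho, chi_2> = (1/5)[1*(3)*conj(1) + 1*(2 + exp(-4*I*pi/5))*conj(exp(4*I*pi/5)) + 1*(2 + exp(2*I*pi/5))*conj(exp(-2*I*pi/5)) + 1*(2 + exp(-2*I*pi/5))*conj(exp(2*I*pi/5)) + 1*(2 + exp(4*I*pi/5))*conj(exp(-4*I*pi/5))]
      = (1/5)[(3) + (2*exp(-4*I*pi/5) + exp(2*I*pi/5)) + (exp(4*I*pi/5) + 2*exp(2*I*pi/5)) + (2*exp(-2*I*pi/5) + exp(-4*I*pi/5)) + (exp(-2*I*pi/5) + 2*exp(4*I*pi/5))] = 0/5 = 0
  <chi_rho, chi_3> = (1/5)[1*(3)*conj(1) + 1*(2 + exp(-4*I*pi/5))*conj(exp(-4*I*pi/5)) + 1*(2 + exp(2*I*pi/5))*conj(exp(2*I*pi/5)) + 1*(2 + exp(-2*I*pi/5))*conj(exp(-2*I*pi/5)) + 1*(2 + exp(4*I*pi/5))*conj(exp(4*I*pi/5))]
      = (1/5)[(3) + (1 + 2*exp(4*I*pi/5)) + (1 + 2*exp(-2*I*pi/5)) + (1 + 2*exp(2*I*pi/5)) + (1 + 2*exp(-4*I*pi/5))] = 5/5 = 1
  <chi_rho, chi_4> = (1/5)[1*(3)*conj(1) + 1*(2 + exp(-4*I*pi/5))*conj(exp(-2*I*pi/5)) + 1*(2 + exp(2*I*pi/5))*conj(exp(-4*I*pi/5)) + 1*(2 + exp(-2*I*pi/5))*conj(exp(4*I*pi/5)) + 1*(2 + exp(4*I*pi/5))*conj(exp(2*I*pi/5))]
      = (1/5)[(3) + (exp(-2*I*pi/5) + 2*exp(2*I*pi/5)) + (exp(-4*I*pi/5) + 2*exp(4*I*pi/5)) + (2*exp(-4*I*pi/5) + exp(4*I*pi/5)) + (2*exp(-2*I*pi/5) + exp(2*I*pi/5))] = 0/5 = 0
(Exp terms are combined using exp(i*s)*conj(exp(i*t)) = exp(i*(s-t)), and sums of them are collapsed using the identity that for every m > 1 the m distinct m-th roots of unity sum to 0, e.g. 1 + exp(2*I*pi/3) + exp(-2*I*pi/3) = 0.)
Dimension check: dim(rho) = sum (mult * dim) = 2*1 + 0*1 + 0*1 + 1*1 + 0*1 = 3 = chi_rho(e) = 3.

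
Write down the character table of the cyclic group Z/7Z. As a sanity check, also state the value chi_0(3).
Character table of Z/7Z (irreps indexed chi_0,...,chi_6 with chi_k(m) = zeta_7^(k*m), zeta_7 = exp(2*pi*i/7)):
  irrep \ class  {0} (size 1)  {1} (size 1)    {2} (size 1)    {3} (size 1)    {4} (size 1)    {5} (size 1)    {6} (size 1)  
  chi_0          1             1               1               1               1               1               1             
  chi_1          1             exp(2*I*pi/7)   exp(4*I*pi/7)   exp(6*I*pi/7)   exp(-6*I*pi/7)  exp(-4*I*pi/7)  exp(-2*I*pi/7)
  chi_2          1             exp(4*I*pi/7)   exp(-6*I*pi/7)  exp(-2*I*pi/7)  exp(2*I*pi/7)   exp(6*I*pi/7)   exp(-4*I*pi/7)
  chi_3          1             exp(6*I*pi/7)   exp(-2*I*pi/7)  exp(4*I*pi/7)   exp(-4*I*pi/7)  exp(2*I*pi/7)   exp(-6*I*pi/7)
  chi_4          1             exp(-6*I*pi/7)  exp(2*I*pi/7)   exp(-4*I*pi/7)  exp(4*I*pi/7)   exp(-2*I*pi/7)  exp(6*I*pi/7) 
  chi_5          1             exp(-4*I*pi/7)  exp(6*I*pi/7)   exp(2*I*pi/7)   exp(-2*I*pi/7)  exp(-6*I*pi/7)  exp(4*I*pi/7) 
  chi_6          1             exp(-2*I*pi/7)  exp(-4*I*pi/7)  exp(-6*I*pi/7)  exp(6*I*pi/7)   exp(4*I*pi/7)   exp(2*I*pi/7) 

Spot check: chi_0(3) = zeta_7^(0*3) = zeta_7^0 = 1.

Working: Z/7Z is abelian, so all 7 irreducible complex representations are 1-dimensional. They are given by chi_k(m) = zeta_7^(k*m) for k = 0,...,6. Row orthogonality: sum_m chi_k(m) conj(chi_l(m)) = 7 * [k = l].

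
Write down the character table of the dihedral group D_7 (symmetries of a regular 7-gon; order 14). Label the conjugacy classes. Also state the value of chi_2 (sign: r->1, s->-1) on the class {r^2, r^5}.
Conjugacy classes: {e} of size 1, {r^1, r^6} of size 2, {r^2, r^5} of size 2, {r^3, r^4} of size 2, {s, sr, ..., sr^6} of size 7.
Character table:
  irrep \ class              {e} (size 1)  {r^1, r^6} (size 2)  {r^2, r^5} (size 2)  {r^3, r^4} (size 2)  {s, sr, ..., sr^6} (size 7)
  chi_1 (triv)               1             1                    1                    1                    1                          
  chi_2 (sign: r->1, s->-1)  1             1                    1                    1                    -1                         
  chi_3 (2d, j=1)            2             2*cos(2*pi/7)        -2*cos(3*pi/7)       -2*cos(pi/7)         0                          
  chi_4 (2d, j=2)            2             -2*cos(3*pi/7)       -2*cos(pi/7)         2*cos(2*pi/7)        0                          
  chi_5 (2d, j=3)            2             -2*cos(pi/7)         2*cos(2*pi/7)        -2*cos(3*pi/7)       0                          

Spot check: chi_2 (sign: r->1, s->-1) on {r^2, r^5} = 1.

Explanation: D_7 has order 2*7 = 14 with 5 conjugacy classes, hence 5 irreducibles. Sum of squared dims 1 + 1 + 4 + 4 + 4 = 14 = |G|. Linear characters come from the abelianisation; the 2-dimensional irreps have character r^k -> 2*cos(2*pi*j*k/7), reflections -> 0.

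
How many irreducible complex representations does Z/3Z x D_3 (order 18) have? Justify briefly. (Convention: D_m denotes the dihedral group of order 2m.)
9

Derivation: The number of irreducible complex representations of a finite group equals its number of conjugacy classes. For a direct product, #classes(G x H) = #classes(G) * #classes(H). Z/3Z has 3 classes (abelian), D_3 has 3 classes, so 3 * 3 = 9, so Z/3Z x D_3 (order 18) has exactly 9 irreducible complex representations.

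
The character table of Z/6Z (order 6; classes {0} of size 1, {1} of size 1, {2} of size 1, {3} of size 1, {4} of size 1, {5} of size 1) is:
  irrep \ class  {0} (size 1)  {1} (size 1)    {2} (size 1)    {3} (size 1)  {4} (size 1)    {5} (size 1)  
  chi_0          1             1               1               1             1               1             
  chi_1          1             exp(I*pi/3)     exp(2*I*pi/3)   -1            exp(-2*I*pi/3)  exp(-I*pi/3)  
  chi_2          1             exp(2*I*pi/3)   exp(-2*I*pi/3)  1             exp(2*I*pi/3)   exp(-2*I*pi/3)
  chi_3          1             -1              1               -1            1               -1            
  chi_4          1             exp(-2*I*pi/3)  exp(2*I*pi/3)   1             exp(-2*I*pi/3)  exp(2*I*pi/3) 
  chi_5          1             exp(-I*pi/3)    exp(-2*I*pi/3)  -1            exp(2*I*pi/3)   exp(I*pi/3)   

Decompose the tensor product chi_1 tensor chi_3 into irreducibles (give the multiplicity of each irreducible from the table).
chi_1 tensor chi_3 = chi_4 (all other irreducibles have multiplicity 0).

Solution. The character of a tensor product is the pointwise product (chi_1 * chi_3)(C) = chi_1(C) * chi_3(C):
  {0}: (1)*(1), {1}: (exp(I*pi/3))*(-1), {2}: (exp(2*I*pi/3))*(1), {3}: (-1)*(-1), {4}: (exp(-2*I*pi/3))*(1), {5}: (exp(-I*pi/3))*(-1)
so (chi_1 * chi_3) takes values
  {0} -> 1, {1} -> -exp(I*pi/3), {2} -> exp(2*I*pi/3), {3} -> 1, {4} -> exp(-2*I*pi/3), {5} -> -exp(-I*pi/3).
Now take the inner product of this character with each irreducible chi from the table, <chi_1*chi_3, chi> = (1/6) sum_C |C| (chi_1*chi_3)(C) conj(chi(C)):
  <chi_1*chi_3, chi_0> = (1/6)[1*(1)*conj(1) + 1*(-exp(I*pi/3))*conj(1) + 1*(exp(2*I*pi/3))*conj(1) + 1*(1)*conj(1) + 1*(exp(-2*I*pi/3))*conj(1) + 1*(-exp(-I*pi/3))*conj(1)]
      = (1/6)[(1) + (-exp(I*pi/3)) + (exp(2*I*pi/3)) + (1) + (exp(-2*I*pi/3)) + (-exp(-I*pi/3))] = 0/6 = 0
  <chi_1*chi_3, chi_1> = (1/6)[1*(1)*conj(1) + 1*(-exp(I*pi/3))*conj(exp(I*pi/3)) + 1*(exp(2*I*pi/3))*conj(exp(2*I*pi/3)) + 1*(1)*conj(-1) + 1*(exp(-2*I*pi/3))*conj(exp(-2*I*pi/3)) + 1*(-exp(-I*pi/3))*conj(exp(-I*pi/3))]
      = (1/6)[(1) + (-1) + (1) + (-1) + (1) + (-1)] = 0/6 = 0
  <chi_1*chi_3, chi_2> = (1/6)[1*(1)*conj(1) + 1*(-exp(I*pi/3))*conj(exp(2*I*pi/3)) + 1*(exp(2*I*pi/3))*conj(exp(-2*I*pi/3)) + 1*(1)*conj(1) + 1*(exp(-2*I*pi/3))*conj(exp(2*I*pi/3)) + 1*(-exp(-I*pi/3))*conj(exp(-2*I*pi/3))]
      = (1/6)[(1) + (-exp(-I*pi/3)) + (exp(-2*I*pi/3)) + (1) + (exp(2*I*pi/3)) + (-exp(I*pi/3))] = 0/6 = 0
  <chi_1*chi_3, chi_3> = (1/6)[1*(1)*conj(1) + 1*(-exp(I*pi/3))*conj(-1) + 1*(exp(2*I*pi/3))*conj(1) + 1*(1)*conj(-1) + 1*(exp(-2*I*pi/3))*conj(1) + 1*(-exp(-I*pi/3))*conj(-1)]
      = (1/6)[(1) + (exp(I*pi/3)) + (exp(2*I*pi/3)) + (-1) + (exp(-2*I*pi/3)) + (exp(-I*pi/3))] = 0/6 = 0
  <chi_1*chi_3, chi_4> = (1/6)[1*(1)*conj(1) + 1*(-exp(I*pi/3))*conj(exp(-2*I*pi/3)) + 1*(exp(2*I*pi/3))*conj(exp(2*I*pi/3)) + 1*(1)*conj(1) + 1*(exp(-2*I*pi/3))*conj(exp(-2*I*pi/3)) + 1*(-exp(-I*pi/3))*conj(exp(2*I*pi/3))]
      = (1/6)[(1) + (1) + (1) + (1) + (1) + (1)] = 6/6 = 1
  <chi_1*chi_3, chi_5> = (1/6)[1*(1)*conj(1) + 1*(-exp(I*pi/3))*conj(exp(-I*pi/3)) + 1*(exp(2*I*pi/3))*conj(exp(-2*I*pi/3)) + 1*(1)*conj(-1) + 1*(exp(-2*I*pi/3))*conj(exp(2*I*pi/3)) + 1*(-exp(-I*pi/3))*conj(exp(I*pi/3))]
      = (1/6)[(1) + (-exp(2*I*pi/3)) + (exp(-2*I*pi/3)) + (-1) + (exp(2*I*pi/3)) + (-exp(-2*I*pi/3))] = 0/6 = 0
(Exp terms are combined using exp(i*s)*conj(exp(i*t)) = exp(i*(s-t)), and sums of them are collapsed using the identity that for every m > 1 the m distinct m-th roots of unity sum to 0, e.g. 1 + exp(2*I*pi/3) + exp(-2*I*pi/3) = 0.)
Hence the multiplicities are chi_4: 1. Dimension check: dim(chi_1)*dim(chi_3) = 1*1 = 1 and sum (mult * dim) = 1*1 = 1.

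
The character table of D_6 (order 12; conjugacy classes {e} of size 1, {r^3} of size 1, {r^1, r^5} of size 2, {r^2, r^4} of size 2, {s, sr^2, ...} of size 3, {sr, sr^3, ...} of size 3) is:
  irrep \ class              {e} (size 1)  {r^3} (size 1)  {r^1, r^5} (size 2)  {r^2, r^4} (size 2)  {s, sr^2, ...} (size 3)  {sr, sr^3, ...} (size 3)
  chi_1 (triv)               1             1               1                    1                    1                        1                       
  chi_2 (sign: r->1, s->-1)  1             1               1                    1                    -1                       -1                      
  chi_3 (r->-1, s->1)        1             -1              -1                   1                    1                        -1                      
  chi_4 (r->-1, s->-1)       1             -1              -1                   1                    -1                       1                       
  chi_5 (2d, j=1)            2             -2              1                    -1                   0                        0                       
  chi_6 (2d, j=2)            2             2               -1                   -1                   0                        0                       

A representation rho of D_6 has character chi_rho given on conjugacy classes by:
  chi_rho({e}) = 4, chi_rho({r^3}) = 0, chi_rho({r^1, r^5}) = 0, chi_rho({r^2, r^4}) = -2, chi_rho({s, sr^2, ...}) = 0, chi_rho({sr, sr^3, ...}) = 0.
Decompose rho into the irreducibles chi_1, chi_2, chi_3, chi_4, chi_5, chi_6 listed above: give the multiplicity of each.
Multiplicities: chi_1: 0, chi_2: 0, chi_3: 0, chi_4: 0, chi_5: 1, chi_6: 1.

Reasoning: Use <chi_rho, chi> = (1/|G|) sum_C |C| * chi_rho(C) * conj(chi(C)) with |G| = 12 for each irreducible chi in the table:
  <chi_rho, chi_1> = (1/12)[1*(4)*conj(1) + 1*(0)*conj(1) + 2*(0)*conj(1) + 2*(-2)*conj(1) + 3*(0)*conj(1) + 3*(0)*conj(1)]
      = (1/12)[(4) + (0) + (0) + (-4) + (0) + (0)] = 0/12 = 0
  <chi_rho, chi_2> = (1/12)[1*(4)*conj(1) + 1*(0)*conj(1) + 2*(0)*conj(1) + 2*(-2)*conj(1) + 3*(0)*conj(-1) + 3*(0)*conj(-1)]
      = (1/12)[(4) + (0) + (0) + (-4) + (0) + (0)] = 0/12 = 0
  <chi_rho, chi_3> = (1/12)[1*(4)*conj(1) + 1*(0)*conj(-1) + 2*(0)*conj(-1) + 2*(-2)*conj(1) + 3*(0)*conj(1) + 3*(0)*conj(-1)]
      = (1/12)[(4) + (0) + (0) + (-4) + (0) + (0)] = 0/12 = 0
  <chi_rho, chi_4> = (1/12)[1*(4)*conj(1) + 1*(0)*conj(-1) + 2*(0)*conj(-1) + 2*(-2)*conj(1) + 3*(0)*conj(-1) + 3*(0)*conj(1)]
      = (1/12)[(4) + (0) + (0) + (-4) + (0) + (0)] = 0/12 = 0
  <chi_rho, chi_5> = (1/12)[1*(4)*conj(2) + 1*(0)*conj(-2) + 2*(0)*conj(1) + 2*(-2)*conj(-1) + 3*(0)*conj(0) + 3*(0)*conj(0)]
      = (1/12)[(8) + (0) + (0) + (4) + (0) + (0)] = 12/12 = 1
  <chi_rho, chi_6> = (1/12)[1*(4)*conj(2) + 1*(0)*conj(2) + 2*(0)*conj(-1) + 2*(-2)*conj(-1) + 3*(0)*conj(0) + 3*(0)*conj(0)]
      = (1/12)[(8) + (0) + (0) + (4) + (0) + (0)] = 12/12 = 1
Dimension check: dim(rho) = sum (mult * dim) = 0*1 + 0*1 + 0*1 + 0*1 + 1*2 + 1*2 = 4 = chi_rho(e) = 4.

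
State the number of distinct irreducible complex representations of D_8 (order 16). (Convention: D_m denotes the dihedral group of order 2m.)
7

Solution. The number of irreducible complex representations of a finite group equals its number of conjugacy classes. D_8 has 7 conjugacy classes (n/2 + 3 for n even), so D_8 (order 16) has exactly 7 irreducible complex representations.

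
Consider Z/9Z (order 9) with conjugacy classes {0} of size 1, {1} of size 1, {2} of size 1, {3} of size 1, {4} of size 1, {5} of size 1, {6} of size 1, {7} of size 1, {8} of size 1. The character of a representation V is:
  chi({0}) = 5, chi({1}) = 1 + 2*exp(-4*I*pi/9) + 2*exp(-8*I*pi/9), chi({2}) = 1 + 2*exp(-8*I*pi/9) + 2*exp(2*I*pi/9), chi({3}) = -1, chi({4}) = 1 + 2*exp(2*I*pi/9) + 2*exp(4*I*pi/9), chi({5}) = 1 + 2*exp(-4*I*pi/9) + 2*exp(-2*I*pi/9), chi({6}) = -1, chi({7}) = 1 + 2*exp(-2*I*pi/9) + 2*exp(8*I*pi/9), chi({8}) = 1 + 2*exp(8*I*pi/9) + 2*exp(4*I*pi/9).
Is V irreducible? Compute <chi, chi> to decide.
Not irreducible (reducible): <chi, chi> = 9 > 1.

Justification: <chi, chi> = (1/|G|) sum_C |C| * |chi(C)|^2 = (1/9)[1*|5|^2 + 1*|1 + 2*exp(-4*I*pi/9) + 2*exp(-8*I*pi/9)|^2 + 1*|1 + 2*exp(-8*I*pi/9) + 2*exp(2*I*pi/9)|^2 + 1*|-1|^2 + 1*|1 + 2*exp(2*I*pi/9) + 2*exp(4*I*pi/9)|^2 + 1*|1 + 2*exp(-4*I*pi/9) + 2*exp(-2*I*pi/9)|^2 + 1*|-1|^2 + 1*|1 + 2*exp(-2*I*pi/9) + 2*exp(8*I*pi/9)|^2 + 1*|1 + 2*exp(8*I*pi/9) + 2*exp(4*I*pi/9)|^2]
  = (1/9)[(25) + (9 + 6*exp(-4*I*pi/9) + 2*exp(-8*I*pi/9) + 2*exp(8*I*pi/9) + 6*exp(4*I*pi/9)) + (9 + 6*exp(-8*I*pi/9) + 2*exp(-2*I*pi/9) + 2*exp(2*I*pi/9) + 6*exp(8*I*pi/9)) + (1) + (9 + 6*exp(-2*I*pi/9) + 2*exp(-4*I*pi/9) + 2*exp(4*I*pi/9) + 6*exp(2*I*pi/9)) + (9 + 6*exp(-2*I*pi/9) + 2*exp(-4*I*pi/9) + 2*exp(4*I*pi/9) + 6*exp(2*I*pi/9)) + (1) + (9 + 6*exp(-8*I*pi/9) + 2*exp(-2*I*pi/9) + 2*exp(2*I*pi/9) + 6*exp(8*I*pi/9)) + (9 + 6*exp(-4*I*pi/9) + 2*exp(-8*I*pi/9) + 2*exp(8*I*pi/9) + 6*exp(4*I*pi/9))] = 81/9 = 9.
(Exp terms are combined using exp(i*s)*conj(exp(i*t)) = exp(i*(s-t)), and sums of them are collapsed using the identity that for every m > 1 the m distinct m-th roots of unity sum to 0, e.g. 1 + exp(2*I*pi/3) + exp(-2*I*pi/3) = 0.)
A character is irreducible iff <chi, chi> = 1, so this representation is reducible.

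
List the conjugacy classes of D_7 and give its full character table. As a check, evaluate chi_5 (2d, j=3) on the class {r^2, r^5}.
Conjugacy classes: {e} of size 1, {r^1, r^6} of size 2, {r^2, r^5} of size 2, {r^3, r^4} of size 2, {s, sr, ..., sr^6} of size 7.
Character table:
  irrep \ class              {e} (size 1)  {r^1, r^6} (size 2)  {r^2, r^5} (size 2)  {r^3, r^4} (size 2)  {s, sr, ..., sr^6} (size 7)
  chi_1 (triv)               1             1                    1                    1                    1                          
  chi_2 (sign: r->1, s->-1)  1             1                    1                    1                    -1                         
  chi_3 (2d, j=1)            2             2*cos(2*pi/7)        -2*cos(3*pi/7)       -2*cos(pi/7)         0                          
  chi_4 (2d, j=2)            2             -2*cos(3*pi/7)       -2*cos(pi/7)         2*cos(2*pi/7)        0                          
  chi_5 (2d, j=3)            2             -2*cos(pi/7)         2*cos(2*pi/7)        -2*cos(3*pi/7)       0                          

Spot check: chi_5 (2d, j=3) on {r^2, r^5} = 2*cos(2*pi/7).

Details: D_7 has order 2*7 = 14 with 5 conjugacy classes, hence 5 irreducibles. Sum of squared dims 1 + 1 + 4 + 4 + 4 = 14 = |G|. Linear characters come from the abelianisation; the 2-dimensional irreps have character r^k -> 2*cos(2*pi*j*k/7), reflections -> 0.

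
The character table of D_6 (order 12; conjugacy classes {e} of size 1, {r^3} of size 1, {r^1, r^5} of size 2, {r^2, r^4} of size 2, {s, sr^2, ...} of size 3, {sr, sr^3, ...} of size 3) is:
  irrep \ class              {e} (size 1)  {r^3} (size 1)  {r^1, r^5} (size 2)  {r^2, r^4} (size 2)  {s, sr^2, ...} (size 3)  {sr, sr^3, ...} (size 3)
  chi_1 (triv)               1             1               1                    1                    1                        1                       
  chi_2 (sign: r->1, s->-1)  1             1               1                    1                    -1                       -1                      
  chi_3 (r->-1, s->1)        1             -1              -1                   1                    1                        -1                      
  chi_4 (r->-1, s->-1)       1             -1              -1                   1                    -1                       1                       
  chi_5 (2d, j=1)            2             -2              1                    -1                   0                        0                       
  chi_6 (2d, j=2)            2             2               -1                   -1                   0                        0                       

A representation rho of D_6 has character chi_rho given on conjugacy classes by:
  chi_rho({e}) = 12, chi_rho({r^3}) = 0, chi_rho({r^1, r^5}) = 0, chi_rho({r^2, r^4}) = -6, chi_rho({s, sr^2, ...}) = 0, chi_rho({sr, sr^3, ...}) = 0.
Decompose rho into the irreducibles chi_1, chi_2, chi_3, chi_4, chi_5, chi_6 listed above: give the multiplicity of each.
Multiplicities: chi_1: 0, chi_2: 0, chi_3: 0, chi_4: 0, chi_5: 3, chi_6: 3.

Proof sketch: Use <chi_rho, chi> = (1/|G|) sum_C |C| * chi_rho(C) * conj(chi(C)) with |G| = 12 for each irreducible chi in the table:
  <chi_rho, chi_1> = (1/12)[1*(12)*conj(1) + 1*(0)*conj(1) + 2*(0)*conj(1) + 2*(-6)*conj(1) + 3*(0)*conj(1) + 3*(0)*conj(1)]
      = (1/12)[(12) + (0) + (0) + (-12) + (0) + (0)] = 0/12 = 0
  <chi_rho, chi_2> = (1/12)[1*(12)*conj(1) + 1*(0)*conj(1) + 2*(0)*conj(1) + 2*(-6)*conj(1) + 3*(0)*conj(-1) + 3*(0)*conj(-1)]
      = (1/12)[(12) + (0) + (0) + (-12) + (0) + (0)] = 0/12 = 0
  <chi_rho, chi_3> = (1/12)[1*(12)*conj(1) + 1*(0)*conj(-1) + 2*(0)*conj(-1) + 2*(-6)*conj(1) + 3*(0)*conj(1) + 3*(0)*conj(-1)]
      = (1/12)[(12) + (0) + (0) + (-12) + (0) + (0)] = 0/12 = 0
  <chi_rho, chi_4> = (1/12)[1*(12)*conj(1) + 1*(0)*conj(-1) + 2*(0)*conj(-1) + 2*(-6)*conj(1) + 3*(0)*conj(-1) + 3*(0)*conj(1)]
      = (1/12)[(12) + (0) + (0) + (-12) + (0) + (0)] = 0/12 = 0
  <chi_rho, chi_5> = (1/12)[1*(12)*conj(2) + 1*(0)*conj(-2) + 2*(0)*conj(1) + 2*(-6)*conj(-1) + 3*(0)*conj(0) + 3*(0)*conj(0)]
      = (1/12)[(24) + (0) + (0) + (12) + (0) + (0)] = 36/12 = 3
  <chi_rho, chi_6> = (1/12)[1*(12)*conj(2) + 1*(0)*conj(2) + 2*(0)*conj(-1) + 2*(-6)*conj(-1) + 3*(0)*conj(0) + 3*(0)*conj(0)]
      = (1/12)[(24) + (0) + (0) + (12) + (0) + (0)] = 36/12 = 3
Dimension check: dim(rho) = sum (mult * dim) = 0*1 + 0*1 + 0*1 + 0*1 + 3*2 + 3*2 = 12 = chi_rho(e) = 12.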